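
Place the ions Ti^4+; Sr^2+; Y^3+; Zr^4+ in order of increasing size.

Ti^4+ < Zr^4+ < Y^3+ < Sr^2+

Tabulating Z and e⁻: Ti^4+ has 18 e⁻ (Z=22), Zr^4+ has 36 e⁻ (Z=40), Y^3+ has 36 e⁻ (Z=39), Sr^2+ has 36 e⁻ (Z=38). Ti^4+ < Zr^4+ (same group, 1 shell fewer); Zr^4+ < Y^3+ (isoelectronic, higher Z=40 is smaller); Y^3+ < Sr^2+ (isoelectronic, higher Z=39 is smaller).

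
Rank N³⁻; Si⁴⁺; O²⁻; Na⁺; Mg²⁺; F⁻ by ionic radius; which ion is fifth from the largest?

Each ion has 10 electrons. The ranking follows nuclear charge in reverse — greater Z gives a smaller radius. Si⁴⁺ (Z=14), Mg²⁺ (Z=12), Na⁺ (Z=11), F⁻ (Z=9), O²⁻ (Z=8), N³⁻ (Z=7).
Full ascending order: Si⁴⁺ < Mg²⁺ < Na⁺ < F⁻ < O²⁻ < N³⁻. Counting from the largest, position 5 is Mg²⁺.

Mg²⁺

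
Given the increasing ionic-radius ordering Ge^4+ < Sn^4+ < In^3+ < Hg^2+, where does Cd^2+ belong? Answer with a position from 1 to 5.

4

Ge^4+ (Z=32, 28 e⁻), Sn^4+ (Z=50, 46 e⁻), In^3+ (Z=49, 46 e⁻), Cd^2+ (Z=48, 46 e⁻), Hg^2+ (Z=80, 78 e⁻). Ge^4+ < Sn^4+ (same group, 1 shell fewer); Sn^4+ < In^3+ (both 46 e⁻, Z=50>49); In^3+ < Cd^2+ (isoelectronic, higher Z=49 is smaller); Cd^2+ < Hg^2+ (same group, period 5 vs 6).
With Cd^2+ included the full order is Ge^4+ < Sn^4+ < In^3+ < Cd^2+ < Hg^2+, so it takes position 4.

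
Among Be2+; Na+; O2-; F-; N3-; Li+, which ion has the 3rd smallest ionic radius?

Electron counts and nuclear charges: Be2+: 2 e⁻, Z=4, Li+: 2 e⁻, Z=3, Na+: 10 e⁻, Z=11, F-: 10 e⁻, Z=9, O2-: 10 e⁻, Z=8, N3-: 10 e⁻, Z=7. Be2+ < Li+ (both 2 e⁻, Z=4>3); Li+ < Na+ (same group, 1 shell fewer); Na+ < F- (isoelectronic, higher Z=11 is smaller); F- < O2- (both 10 e⁻, Z=9>8); O2- < N3- (isoelectronic, higher Z=8 is smaller).
Ordering: Be2+ < Li+ < Na+ < F- < O2- < N3-. The 3rd smallest is Na+.

Na+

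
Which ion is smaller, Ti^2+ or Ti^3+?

For a single element, ionic radius drops as positive charge rises — Ti^3+ < Ti^2+.

Ti^3+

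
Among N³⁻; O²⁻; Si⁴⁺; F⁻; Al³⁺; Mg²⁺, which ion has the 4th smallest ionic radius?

These species are isoelectronic with 10 electrons. The only difference is the number of protons: Si⁴⁺ (Z=14), Al³⁺ (Z=13), Mg²⁺ (Z=12), F⁻ (Z=9), O²⁻ (Z=8), N³⁻ (Z=7). The strongest nuclear pull (Si⁴⁺) gives the smallest ion.
So the order is Si⁴⁺ < Al³⁺ < Mg²⁺ < F⁻ < O²⁻ < N³⁻; the 4th-smallest ion is F⁻.

F⁻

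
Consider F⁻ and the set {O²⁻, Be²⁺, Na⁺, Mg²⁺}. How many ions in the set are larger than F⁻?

1

Electron counts and nuclear charges: Be²⁺ has 2 e⁻ (Z=4), Mg²⁺ has 10 e⁻ (Z=12), Na⁺ has 10 e⁻ (Z=11), F⁻ has 10 e⁻ (Z=9), O²⁻ has 10 e⁻ (Z=8). Be²⁺ < Mg²⁺ (same group, period 2 vs 3); Mg²⁺ < Na⁺ (both 10 e⁻, Z=12>11); Na⁺ < F⁻ (isoelectronic, higher Z=11 is smaller); F⁻ < O²⁻ (isoelectronic, higher Z=9 is smaller).
Overall: Be²⁺ < Mg²⁺ < Na⁺ < F⁻ < O²⁻. F⁻ has 3 below it and 1 above. So 1 is larger.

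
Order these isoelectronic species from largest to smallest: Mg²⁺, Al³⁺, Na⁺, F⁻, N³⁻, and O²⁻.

N³⁻ > O²⁻ > F⁻ > Na⁺ > Mg²⁺ > Al³⁺

Each ion has 10 electrons. The ranking follows nuclear charge in reverse — greater Z gives a smaller radius. Al³⁺ (Z=13), Mg²⁺ (Z=12), Na⁺ (Z=11), F⁻ (Z=9), O²⁻ (Z=8), N³⁻ (Z=7).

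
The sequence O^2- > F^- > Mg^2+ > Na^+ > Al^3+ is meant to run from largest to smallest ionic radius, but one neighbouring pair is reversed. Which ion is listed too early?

Mg^2+

Compare adjacent ions: they are isoelectronic (10 e⁻) and Mg has more protons than Na (12 vs 11), making Mg^2+ smaller — yet in this decreasing list Mg^2+ sits before Na^+. Nothing else is reversed, so Mg^2+ should move one place to the right.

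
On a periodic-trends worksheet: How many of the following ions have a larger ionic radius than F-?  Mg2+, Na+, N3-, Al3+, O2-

2

Each ion has 10 electrons. The ranking follows nuclear charge in reverse — greater Z gives a smaller radius. Al3+ (Z=13), Mg2+ (Z=12), Na+ (Z=11), F- (Z=9), O2- (Z=8), N3- (Z=7).
Overall: Al3+ < Mg2+ < Na+ < F- < O2- < N3-. F- has 3 below it and 2 above. So 2 are larger.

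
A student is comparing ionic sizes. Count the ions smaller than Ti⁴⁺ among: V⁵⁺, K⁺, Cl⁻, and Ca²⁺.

1

All of these have 18 electrons (isoelectronic). With the same electron cloud, the ion with the most protons pulls it in tightest. Nuclear charges: V⁵⁺ (Z=23), Ti⁴⁺ (Z=22), Ca²⁺ (Z=20), K⁺ (Z=19), Cl⁻ (Z=17). Highest Z is smallest.
Relative to Ti⁴⁺, the ions that are smaller are V⁵⁺. Count: 1.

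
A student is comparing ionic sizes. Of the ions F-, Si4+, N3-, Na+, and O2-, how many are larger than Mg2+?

4

All of these have 10 electrons (isoelectronic). With the same electron cloud, the ion with the most protons pulls it in tightest. Nuclear charges: Si4+ (Z=14), Mg2+ (Z=12), Na+ (Z=11), F- (Z=9), O2- (Z=8), N3- (Z=7). Highest Z is smallest.
Ordering all of them (including Mg2+) by radius gives Si4+ < Mg2+ < Na+ < F- < O2- < N3-. Count: 4.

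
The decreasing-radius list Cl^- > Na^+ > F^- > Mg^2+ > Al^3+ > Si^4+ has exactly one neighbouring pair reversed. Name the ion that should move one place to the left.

F^-

The pair Na^+, F^- is the wrong way round — they are isoelectronic (10 e⁻) and Na has more protons than F (11 vs 9), making Na^+ smaller. All other adjacent pairs agree with periodic trends, so F^- is the misplaced ion.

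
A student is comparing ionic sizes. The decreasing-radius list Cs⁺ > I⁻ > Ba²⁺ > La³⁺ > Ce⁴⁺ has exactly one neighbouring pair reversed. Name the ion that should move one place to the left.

The pair Cs⁺, I⁻ is the wrong way round — both have 54 electrons but Z(Cs)=55 > Z(I)=53, so Cs⁺ should be the smaller of the two. All other adjacent pairs agree with periodic trends, so I⁻ is the misplaced ion.

I⁻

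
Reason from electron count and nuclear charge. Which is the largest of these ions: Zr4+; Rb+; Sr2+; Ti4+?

Rb+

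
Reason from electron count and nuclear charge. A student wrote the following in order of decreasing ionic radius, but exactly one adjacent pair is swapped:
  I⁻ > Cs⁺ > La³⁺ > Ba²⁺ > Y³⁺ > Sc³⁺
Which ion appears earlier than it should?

Scanning neighbour by neighbour, only La³⁺/Ba²⁺ violates a trend: both have 54 electrons but Z(La)=57 > Z(Ba)=56, so La³⁺ should be the smaller of the two. That makes La³⁺ the one sitting a position early relative to where it belongs.

La³⁺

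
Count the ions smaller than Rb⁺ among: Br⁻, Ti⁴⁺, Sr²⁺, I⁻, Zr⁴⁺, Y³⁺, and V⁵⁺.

Work out protons and electrons: V⁵⁺ has 18 e⁻ (Z=23), Ti⁴⁺ has 18 e⁻ (Z=22), Zr⁴⁺ has 36 e⁻ (Z=40), Y³⁺ has 36 e⁻ (Z=39), Sr²⁺ has 36 e⁻ (Z=38), Rb⁺ has 36 e⁻ (Z=37), Br⁻ has 36 e⁻ (Z=35), I⁻ has 54 e⁻ (Z=53). V⁵⁺ < Ti⁴⁺ (both 18 e⁻, Z=23>22); Ti⁴⁺ < Zr⁴⁺ (same group, 1 shell fewer); Zr⁴⁺ < Y³⁺ (isoelectronic, higher Z=40 is smaller); Y³⁺ < Sr²⁺ (both 36 e⁻, Z=39>38); Sr²⁺ < Rb⁺ (both 36 e⁻, Z=38>37); Rb⁺ < Br⁻ (isoelectronic, higher Z=37 is smaller); Br⁻ < I⁻ (same group, period 4 vs 5).
Ordering all of them (including Rb⁺) by radius gives V⁵⁺ < Ti⁴⁺ < Zr⁴⁺ < Y³⁺ < Sr²⁺ < Rb⁺ < Br⁻ < I⁻. So 5 are smaller.

5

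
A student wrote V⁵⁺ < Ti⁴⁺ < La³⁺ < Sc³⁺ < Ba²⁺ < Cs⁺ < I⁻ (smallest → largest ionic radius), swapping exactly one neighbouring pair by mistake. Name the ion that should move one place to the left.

Sc³⁺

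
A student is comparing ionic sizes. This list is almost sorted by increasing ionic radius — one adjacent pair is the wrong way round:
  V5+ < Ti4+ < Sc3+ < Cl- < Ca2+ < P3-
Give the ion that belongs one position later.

Compare adjacent ions: both have 18 electrons but Z(Ca)=20 > Z(Cl)=17, so Ca2+ should be the smaller of the two — yet in this increasing list Cl- sits before Ca2+. Nothing else is reversed, so Cl- should move one place to the right.

Cl-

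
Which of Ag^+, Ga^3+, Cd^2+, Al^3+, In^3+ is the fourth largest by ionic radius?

First list Z and electron count for each: Al^3+ has 10 e⁻ (Z=13), Ga^3+ has 28 e⁻ (Z=31), In^3+ has 46 e⁻ (Z=49), Cd^2+ has 46 e⁻ (Z=48), Ag^+ has 46 e⁻ (Z=47). Al^3+ < Ga^3+ (same group, period 3 vs 4); Ga^3+ < In^3+ (same group, period 4 vs 5); In^3+ < Cd^2+ (both 46 e⁻, Z=49>48); Cd^2+ < Ag^+ (both 46 e⁻, Z=48>47).
That gives Al^3+ < Ga^3+ < In^3+ < Cd^2+ < Ag^+. From the largest end, number 4 is Ga^3+.

Ga^3+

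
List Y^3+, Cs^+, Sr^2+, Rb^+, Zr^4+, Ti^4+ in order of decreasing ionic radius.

Cs^+ > Rb^+ > Sr^2+ > Y^3+ > Zr^4+ > Ti^4+

Ti^4+: 18 e⁻, Z=22, Zr^4+: 36 e⁻, Z=40, Y^3+: 36 e⁻, Z=39, Sr^2+: 36 e⁻, Z=38, Rb^+: 36 e⁻, Z=37, Cs^+: 54 e⁻, Z=55. Ti^4+ < Zr^4+ (same group, period 4 vs 5); Zr^4+ < Y^3+ (both 36 e⁻, Z=40>39); Y^3+ < Sr^2+ (both 36 e⁻, Z=39>38); Sr^2+ < Rb^+ (isoelectronic, higher Z=38 is smaller); Rb^+ < Cs^+ (same group, period 5 vs 6).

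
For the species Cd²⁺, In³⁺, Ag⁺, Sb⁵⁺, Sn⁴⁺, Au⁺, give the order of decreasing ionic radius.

Au⁺ > Ag⁺ > Cd²⁺ > In³⁺ > Sn⁴⁺ > Sb⁵⁺

Sb⁵⁺ has 46 e⁻ (Z=51), Sn⁴⁺ has 46 e⁻ (Z=50), In³⁺ has 46 e⁻ (Z=49), Cd²⁺ has 46 e⁻ (Z=48), Ag⁺ has 46 e⁻ (Z=47), Au⁺ has 78 e⁻ (Z=79). Sb⁵⁺ < Sn⁴⁺ (both 46 e⁻, Z=51>50); Sn⁴⁺ < In³⁺ (isoelectronic, higher Z=50 is smaller); In³⁺ < Cd²⁺ (both 46 e⁻, Z=49>48); Cd²⁺ < Ag⁺ (both 46 e⁻, Z=48>47); Ag⁺ < Au⁺ (same group, 1 shell fewer).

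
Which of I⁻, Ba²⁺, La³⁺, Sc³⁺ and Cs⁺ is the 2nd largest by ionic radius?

Cs⁺

First list Z and electron count for each: Sc³⁺: 18 e⁻, Z=21, La³⁺: 54 e⁻, Z=57, Ba²⁺: 54 e⁻, Z=56, Cs⁺: 54 e⁻, Z=55, I⁻: 54 e⁻, Z=53. Sc³⁺ < La³⁺ (same group, period 4 vs 6); La³⁺ < Ba²⁺ (isoelectronic, higher Z=57 is smaller); Ba²⁺ < Cs⁺ (both 54 e⁻, Z=56>55); Cs⁺ < I⁻ (isoelectronic, higher Z=55 is smaller).
Full ascending order: Sc³⁺ < La³⁺ < Ba²⁺ < Cs⁺ < I⁻. Counting from the largest, position 2 is Cs⁺.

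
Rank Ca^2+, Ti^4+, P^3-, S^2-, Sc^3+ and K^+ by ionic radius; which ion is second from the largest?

S^2-

Each ion has 18 electrons. The ranking follows nuclear charge in reverse — greater Z gives a smaller radius. Ti^4+ (Z=22), Sc^3+ (Z=21), Ca^2+ (Z=20), K^+ (Z=19), S^2- (Z=16), P^3- (Z=15).
So the order is Ti^4+ < Sc^3+ < Ca^2+ < K^+ < S^2- < P^3-; the 2nd-largest ion is S^2-.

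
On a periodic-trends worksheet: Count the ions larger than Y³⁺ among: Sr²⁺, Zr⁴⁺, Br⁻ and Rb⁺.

3

These species are isoelectronic with 36 electrons. The only difference is the number of protons: Zr⁴⁺ (Z=40), Y³⁺ (Z=39), Sr²⁺ (Z=38), Rb⁺ (Z=37), Br⁻ (Z=35). The strongest nuclear pull (Zr⁴⁺) gives the smallest ion.
Overall: Zr⁴⁺ < Y³⁺ < Sr²⁺ < Rb⁺ < Br⁻. Y³⁺ has 1 below it and 3 above. That's 3.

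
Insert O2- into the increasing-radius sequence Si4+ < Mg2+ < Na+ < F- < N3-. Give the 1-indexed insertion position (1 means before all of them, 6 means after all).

5

Isoelectronic series (10 e⁻ each). Size is set by nuclear charge: more protons means a smaller ion. Si4+ (Z=14), Mg2+ (Z=12), Na+ (Z=11), F- (Z=9), O2- (Z=8), N3- (Z=7).
With O2- included the full order is Si4+ < Mg2+ < Na+ < F- < O2- < N3-, so it takes position 5.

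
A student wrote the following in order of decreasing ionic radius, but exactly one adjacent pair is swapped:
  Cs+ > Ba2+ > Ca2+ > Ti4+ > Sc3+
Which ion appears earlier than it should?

Check each adjacent pair. Ti4+ and Sc3+ are reversed: Ti4+ and Sc3+ share 18 electrons; the higher nuclear charge on Ti (Z=22) contracts it more, so Ti4+ < Sc3+. No other neighbouring pair contradicts the periodic trends, so Ti4+ is the ion listed too early.

Ti4+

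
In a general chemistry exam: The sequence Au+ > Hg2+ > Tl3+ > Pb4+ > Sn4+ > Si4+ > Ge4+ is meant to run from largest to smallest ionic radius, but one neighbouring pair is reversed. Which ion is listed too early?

The pair Si4+, Ge4+ is the wrong way round — both in group 14 with the same charge; Si4+ (period 3) has the smaller radius. All other adjacent pairs agree with periodic trends, so Si4+ is the misplaced ion.

Si4+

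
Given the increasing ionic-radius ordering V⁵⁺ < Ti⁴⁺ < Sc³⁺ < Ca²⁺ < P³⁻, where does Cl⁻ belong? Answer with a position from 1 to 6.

5

All of these have 18 electrons (isoelectronic). With the same electron cloud, the ion with the most protons pulls it in tightest. Nuclear charges: V⁵⁺ (Z=23), Ti⁴⁺ (Z=22), Sc³⁺ (Z=21), Ca²⁺ (Z=20), Cl⁻ (Z=17), P³⁻ (Z=15). Highest Z is smallest.
Merged order: V⁵⁺ < Ti⁴⁺ < Sc³⁺ < Ca²⁺ < Cl⁻ < P³⁻ — Cl⁻ is number 5.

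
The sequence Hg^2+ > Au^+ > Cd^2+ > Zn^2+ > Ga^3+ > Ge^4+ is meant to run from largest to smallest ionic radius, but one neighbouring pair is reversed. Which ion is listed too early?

Hg^2+

Compare adjacent ions: Hg^2+ and Au^+ share 78 electrons; the higher nuclear charge on Hg (Z=80) contracts it more, so Hg^2+ < Au^+ — yet in this decreasing list Hg^2+ sits before Au^+. Nothing else is reversed, so Hg^2+ should move one place to the right.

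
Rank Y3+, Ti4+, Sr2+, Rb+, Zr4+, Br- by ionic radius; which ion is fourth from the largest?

Y3+

Work out protons and electrons: Ti4+ has 18 e⁻ (Z=22), Zr4+ has 36 e⁻ (Z=40), Y3+ has 36 e⁻ (Z=39), Sr2+ has 36 e⁻ (Z=38), Rb+ has 36 e⁻ (Z=37), Br- has 36 e⁻ (Z=35). Ti4+ < Zr4+ (same group, period 4 vs 5); Zr4+ < Y3+ (isoelectronic, higher Z=40 is smaller); Y3+ < Sr2+ (isoelectronic, higher Z=39 is smaller); Sr2+ < Rb+ (both 36 e⁻, Z=38>37); Rb+ < Br- (both 36 e⁻, Z=37>35).
Full ascending order: Ti4+ < Zr4+ < Y3+ < Sr2+ < Rb+ < Br-. Counting from the largest, position 4 is Y3+.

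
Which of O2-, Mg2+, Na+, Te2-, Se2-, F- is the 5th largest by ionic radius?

Tabulating Z and e⁻: Mg2+ (Z=12, 10 e⁻), Na+ (Z=11, 10 e⁻), F- (Z=9, 10 e⁻), O2- (Z=8, 10 e⁻), Se2- (Z=34, 36 e⁻), Te2- (Z=52, 54 e⁻). Mg2+ < Na+ (isoelectronic, higher Z=12 is smaller); Na+ < F- (isoelectronic, higher Z=11 is smaller); F- < O2- (isoelectronic, higher Z=9 is smaller); O2- < Se2- (same group, period 2 vs 4); Se2- < Te2- (same group, 1 shell fewer).
Full ascending order: Mg2+ < Na+ < F- < O2- < Se2- < Te2-. Counting from the largest, position 5 is Na+.

Na+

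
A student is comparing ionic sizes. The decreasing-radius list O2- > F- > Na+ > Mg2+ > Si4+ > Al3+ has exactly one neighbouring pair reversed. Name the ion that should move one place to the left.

Al3+

Scanning neighbour by neighbour, only Si4+/Al3+ violates a trend: both have 10 electrons but Z(Si)=14 > Z(Al)=13, so Si4+ should be the smaller of the two. That makes Al3+ the one sitting a position late relative to where it belongs.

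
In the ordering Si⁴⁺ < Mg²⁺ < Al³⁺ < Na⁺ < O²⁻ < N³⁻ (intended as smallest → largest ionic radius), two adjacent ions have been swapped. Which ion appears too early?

Mg²⁺

Compare adjacent ions: both have 10 electrons but Z(Al)=13 > Z(Mg)=12, so Al³⁺ should be the smaller of the two — yet in this increasing list Mg²⁺ sits before Al³⁺. Nothing else is reversed, so Mg²⁺ should move one place to the right.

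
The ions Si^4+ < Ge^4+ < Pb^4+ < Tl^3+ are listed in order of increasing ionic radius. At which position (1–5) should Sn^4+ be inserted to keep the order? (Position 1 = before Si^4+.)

3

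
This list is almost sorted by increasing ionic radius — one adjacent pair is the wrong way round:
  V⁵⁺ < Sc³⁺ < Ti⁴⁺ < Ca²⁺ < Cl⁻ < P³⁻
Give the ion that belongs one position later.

The pair Sc³⁺, Ti⁴⁺ is the wrong way round — they are isoelectronic (18 e⁻) and Ti has more protons than Sc (22 vs 21), making Ti⁴⁺ smaller. All other adjacent pairs agree with periodic trends, so Sc³⁺ is the misplaced ion.

Sc³⁺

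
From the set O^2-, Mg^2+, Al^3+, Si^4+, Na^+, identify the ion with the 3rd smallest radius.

Mg^2+

These species are isoelectronic with 10 electrons. The only difference is the number of protons: Si^4+ (Z=14), Al^3+ (Z=13), Mg^2+ (Z=12), Na^+ (Z=11), O^2- (Z=8). The strongest nuclear pull (Si^4+) gives the smallest ion.
Full ascending order: Si^4+ < Al^3+ < Mg^2+ < Na^+ < O^2-. Counting from the smallest, position 3 is Mg^2+.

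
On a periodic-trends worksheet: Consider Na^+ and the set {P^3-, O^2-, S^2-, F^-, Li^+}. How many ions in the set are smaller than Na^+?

1

Tabulating Z and e⁻: Li^+ (Z=3, 2 e⁻), Na^+ (Z=11, 10 e⁻), F^- (Z=9, 10 e⁻), O^2- (Z=8, 10 e⁻), S^2- (Z=16, 18 e⁻), P^3- (Z=15, 18 e⁻). Li^+ < Na^+ (same group, period 2 vs 3); Na^+ < F^- (isoelectronic, higher Z=11 is smaller); F^- < O^2- (isoelectronic, higher Z=9 is smaller); O^2- < S^2- (same group, 1 shell fewer); S^2- < P^3- (isoelectronic, higher Z=16 is smaller).
Overall: Li^+ < Na^+ < F^- < O^2- < S^2- < P^3-. Na^+ has 1 below it and 4 above. Count: 1.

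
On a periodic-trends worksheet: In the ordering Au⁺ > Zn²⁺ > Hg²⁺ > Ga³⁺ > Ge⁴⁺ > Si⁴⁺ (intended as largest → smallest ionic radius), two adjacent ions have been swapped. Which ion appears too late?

Scanning neighbour by neighbour, only Zn²⁺/Hg²⁺ violates a trend: both in group 12 with the same charge; Zn²⁺ (period 4) has the smaller radius. That makes Hg²⁺ the one sitting a position late relative to where it belongs.

Hg²⁺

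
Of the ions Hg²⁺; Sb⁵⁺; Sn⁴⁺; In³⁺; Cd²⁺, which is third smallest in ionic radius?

In³⁺

Electron counts and nuclear charges: Sb⁵⁺: 46 e⁻, Z=51, Sn⁴⁺: 46 e⁻, Z=50, In³⁺: 46 e⁻, Z=49, Cd²⁺: 46 e⁻, Z=48, Hg²⁺: 78 e⁻, Z=80. Sb⁵⁺ < Sn⁴⁺ (both 46 e⁻, Z=51>50); Sn⁴⁺ < In³⁺ (isoelectronic, higher Z=50 is smaller); In³⁺ < Cd²⁺ (both 46 e⁻, Z=49>48); Cd²⁺ < Hg²⁺ (same group, 1 shell fewer).
Ordering: Sb⁵⁺ < Sn⁴⁺ < In³⁺ < Cd²⁺ < Hg²⁺. The third smallest is In³⁺.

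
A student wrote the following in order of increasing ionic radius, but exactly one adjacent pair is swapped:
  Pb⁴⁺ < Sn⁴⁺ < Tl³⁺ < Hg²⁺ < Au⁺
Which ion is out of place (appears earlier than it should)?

Pb⁴⁺

The pair Pb⁴⁺, Sn⁴⁺ is the wrong way round — same group and charge — period 5 sits above period 6, so Sn⁴⁺ is smaller. All other adjacent pairs agree with periodic trends, so Pb⁴⁺ is the misplaced ion.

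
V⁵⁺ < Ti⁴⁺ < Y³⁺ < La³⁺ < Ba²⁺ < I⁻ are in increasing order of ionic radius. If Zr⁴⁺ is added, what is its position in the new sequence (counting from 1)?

Electron counts and nuclear charges: V⁵⁺ has 18 e⁻ (Z=23), Ti⁴⁺ has 18 e⁻ (Z=22), Zr⁴⁺ has 36 e⁻ (Z=40), Y³⁺ has 36 e⁻ (Z=39), La³⁺ has 54 e⁻ (Z=57), Ba²⁺ has 54 e⁻ (Z=56), I⁻ has 54 e⁻ (Z=53). V⁵⁺ < Ti⁴⁺ (isoelectronic, higher Z=23 is smaller); Ti⁴⁺ < Zr⁴⁺ (same group, period 4 vs 5); Zr⁴⁺ < Y³⁺ (both 36 e⁻, Z=40>39); Y³⁺ < La³⁺ (same group, period 5 vs 6); La³⁺ < Ba²⁺ (both 54 e⁻, Z=57>56); Ba²⁺ < I⁻ (both 54 e⁻, Z=56>53).
With Zr⁴⁺ included the full order is V⁵⁺ < Ti⁴⁺ < Zr⁴⁺ < Y³⁺ < La³⁺ < Ba²⁺ < I⁻, so it takes position 3.

3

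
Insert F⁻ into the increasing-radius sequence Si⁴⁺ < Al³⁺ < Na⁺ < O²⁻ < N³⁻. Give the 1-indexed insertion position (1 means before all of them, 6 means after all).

4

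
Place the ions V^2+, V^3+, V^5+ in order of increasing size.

V^5+ < V^3+ < V^2+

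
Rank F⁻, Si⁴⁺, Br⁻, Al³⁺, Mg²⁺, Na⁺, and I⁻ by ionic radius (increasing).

Si⁴⁺ < Al³⁺ < Mg²⁺ < Na⁺ < F⁻ < Br⁻ < I⁻

Tabulating Z and e⁻: Si⁴⁺ has 10 e⁻ (Z=14), Al³⁺ has 10 e⁻ (Z=13), Mg²⁺ has 10 e⁻ (Z=12), Na⁺ has 10 e⁻ (Z=11), F⁻ has 10 e⁻ (Z=9), Br⁻ has 36 e⁻ (Z=35), I⁻ has 54 e⁻ (Z=53). Si⁴⁺ < Al³⁺ (both 10 e⁻, Z=14>13); Al³⁺ < Mg²⁺ (both 10 e⁻, Z=13>12); Mg²⁺ < Na⁺ (isoelectronic, higher Z=12 is smaller); Na⁺ < F⁻ (both 10 e⁻, Z=11>9); F⁻ < Br⁻ (same group, period 2 vs 4); Br⁻ < I⁻ (same group, 1 shell fewer).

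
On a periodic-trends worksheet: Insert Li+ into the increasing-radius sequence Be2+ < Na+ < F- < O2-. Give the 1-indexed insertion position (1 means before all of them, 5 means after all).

2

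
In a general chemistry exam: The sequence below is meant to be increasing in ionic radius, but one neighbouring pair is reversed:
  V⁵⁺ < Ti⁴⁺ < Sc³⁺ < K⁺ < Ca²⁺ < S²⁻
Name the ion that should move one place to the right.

Compare adjacent ions: both have 18 electrons but Z(Ca)=20 > Z(K)=19, so Ca²⁺ should be the smaller of the two — yet in this increasing list K⁺ sits before Ca²⁺. Nothing else is reversed, so K⁺ should move one place to the right.

K⁺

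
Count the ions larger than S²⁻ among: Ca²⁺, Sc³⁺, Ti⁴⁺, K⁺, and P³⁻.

1

These species are isoelectronic with 18 electrons. The only difference is the number of protons: Ti⁴⁺ (Z=22), Sc³⁺ (Z=21), Ca²⁺ (Z=20), K⁺ (Z=19), S²⁻ (Z=16), P³⁻ (Z=15). The strongest nuclear pull (Ti⁴⁺) gives the smallest ion.
Placing each against S²⁻: smaller — Ti⁴⁺, Sc³⁺, Ca²⁺, K⁺; larger — P³⁻. That's 1.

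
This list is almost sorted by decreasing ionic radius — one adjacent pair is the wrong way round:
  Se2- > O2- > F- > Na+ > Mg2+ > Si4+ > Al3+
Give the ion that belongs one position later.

Si4+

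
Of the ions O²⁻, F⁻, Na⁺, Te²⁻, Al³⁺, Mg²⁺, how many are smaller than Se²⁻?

5

Tabulating Z and e⁻: Al³⁺ (Z=13, 10 e⁻), Mg²⁺ (Z=12, 10 e⁻), Na⁺ (Z=11, 10 e⁻), F⁻ (Z=9, 10 e⁻), O²⁻ (Z=8, 10 e⁻), Se²⁻ (Z=34, 36 e⁻), Te²⁻ (Z=52, 54 e⁻). Al³⁺ < Mg²⁺ (isoelectronic, higher Z=13 is smaller); Mg²⁺ < Na⁺ (isoelectronic, higher Z=12 is smaller); Na⁺ < F⁻ (isoelectronic, higher Z=11 is smaller); F⁻ < O²⁻ (both 10 e⁻, Z=9>8); O²⁻ < Se²⁻ (same group, period 2 vs 4); Se²⁻ < Te²⁻ (same group, period 4 vs 5).
Placing each against Se²⁻: smaller — Al³⁺, Mg²⁺, Na⁺, F⁻, O²⁻; larger — Te²⁻. So 5 are smaller.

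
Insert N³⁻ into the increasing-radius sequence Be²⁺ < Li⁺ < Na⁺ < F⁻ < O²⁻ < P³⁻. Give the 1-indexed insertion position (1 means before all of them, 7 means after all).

Work out protons and electrons: Be²⁺: 2 e⁻, Z=4, Li⁺: 2 e⁻, Z=3, Na⁺: 10 e⁻, Z=11, F⁻: 10 e⁻, Z=9, O²⁻: 10 e⁻, Z=8, N³⁻: 10 e⁻, Z=7, P³⁻: 18 e⁻, Z=15. Be²⁺ < Li⁺ (both 2 e⁻, Z=4>3); Li⁺ < Na⁺ (same group, period 2 vs 3); Na⁺ < F⁻ (isoelectronic, higher Z=11 is smaller); F⁻ < O²⁻ (both 10 e⁻, Z=9>8); O²⁻ < N³⁻ (isoelectronic, higher Z=8 is smaller); N³⁻ < P³⁻ (same group, period 2 vs 3).
With N³⁻ included the full order is Be²⁺ < Li⁺ < Na⁺ < F⁻ < O²⁻ < N³⁻ < P³⁻, so it takes position 6.

6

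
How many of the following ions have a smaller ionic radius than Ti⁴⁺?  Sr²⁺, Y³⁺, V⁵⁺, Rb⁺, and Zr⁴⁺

1

Electron counts and nuclear charges: V⁵⁺: 18 e⁻, Z=23, Ti⁴⁺: 18 e⁻, Z=22, Zr⁴⁺: 36 e⁻, Z=40, Y³⁺: 36 e⁻, Z=39, Sr²⁺: 36 e⁻, Z=38, Rb⁺: 36 e⁻, Z=37. V⁵⁺ < Ti⁴⁺ (both 18 e⁻, Z=23>22); Ti⁴⁺ < Zr⁴⁺ (same group, period 4 vs 5); Zr⁴⁺ < Y³⁺ (both 36 e⁻, Z=40>39); Y³⁺ < Sr²⁺ (isoelectronic, higher Z=39 is smaller); Sr²⁺ < Rb⁺ (both 36 e⁻, Z=38>37).
Ordering all of them (including Ti⁴⁺) by radius gives V⁵⁺ < Ti⁴⁺ < Zr⁴⁺ < Y³⁺ < Sr²⁺ < Rb⁺. So 1 is smaller.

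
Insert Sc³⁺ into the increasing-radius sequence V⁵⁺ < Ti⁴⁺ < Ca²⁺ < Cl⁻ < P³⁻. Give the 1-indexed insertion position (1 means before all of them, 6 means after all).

3

Isoelectronic series (18 e⁻ each). Size is set by nuclear charge: more protons means a smaller ion. V⁵⁺ (Z=23), Ti⁴⁺ (Z=22), Sc³⁺ (Z=21), Ca²⁺ (Z=20), Cl⁻ (Z=17), P³⁻ (Z=15).
With Sc³⁺ included the full order is V⁵⁺ < Ti⁴⁺ < Sc³⁺ < Ca²⁺ < Cl⁻ < P³⁻, so it takes position 3.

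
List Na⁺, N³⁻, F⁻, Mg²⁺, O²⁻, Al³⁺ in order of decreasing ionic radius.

Each ion has 10 electrons. The ranking follows nuclear charge in reverse — greater Z gives a smaller radius. Al³⁺ (Z=13), Mg²⁺ (Z=12), Na⁺ (Z=11), F⁻ (Z=9), O²⁻ (Z=8), N³⁻ (Z=7).

N³⁻ > O²⁻ > F⁻ > Na⁺ > Mg²⁺ > Al³⁺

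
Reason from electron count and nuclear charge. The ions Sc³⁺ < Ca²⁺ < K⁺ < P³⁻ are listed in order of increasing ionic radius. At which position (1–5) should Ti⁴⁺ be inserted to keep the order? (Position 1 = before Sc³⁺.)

1

Isoelectronic series (18 e⁻ each). Size is set by nuclear charge: more protons means a smaller ion. Ti⁴⁺ (Z=22), Sc³⁺ (Z=21), Ca²⁺ (Z=20), K⁺ (Z=19), P³⁻ (Z=15).
Putting Ti⁴⁺ in gives Ti⁴⁺ < Sc³⁺ < Ca²⁺ < K⁺ < P³⁻; it lands at slot 1.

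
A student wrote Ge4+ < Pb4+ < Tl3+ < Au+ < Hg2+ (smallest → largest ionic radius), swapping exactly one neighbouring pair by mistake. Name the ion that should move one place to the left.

Hg2+

Check each adjacent pair. Au+ and Hg2+ are reversed: they are isoelectronic (78 e⁻) and Hg has more protons than Au (80 vs 79), making Hg2+ smaller. No other neighbouring pair contradicts the periodic trends, so Hg2+ is the ion listed too late.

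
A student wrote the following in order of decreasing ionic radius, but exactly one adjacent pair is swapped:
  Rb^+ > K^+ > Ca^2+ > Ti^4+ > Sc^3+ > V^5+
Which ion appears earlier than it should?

The pair Ti^4+, Sc^3+ is the wrong way round — Ti^4+ and Sc^3+ share 18 electrons; the higher nuclear charge on Ti (Z=22) contracts it more, so Ti^4+ < Sc^3+. All other adjacent pairs agree with periodic trends, so Ti^4+ is the misplaced ion.

Ti^4+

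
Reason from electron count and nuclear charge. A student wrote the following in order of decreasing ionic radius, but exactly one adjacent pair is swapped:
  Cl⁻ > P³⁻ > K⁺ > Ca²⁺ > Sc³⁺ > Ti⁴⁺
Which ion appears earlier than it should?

Compare adjacent ions: Cl⁻ and P³⁻ share 18 electrons; the higher nuclear charge on Cl (Z=17) contracts it more, so Cl⁻ < P³⁻ — yet in this decreasing list Cl⁻ sits before P³⁻. Nothing else is reversed, so Cl⁻ should move one place to the right.

Cl⁻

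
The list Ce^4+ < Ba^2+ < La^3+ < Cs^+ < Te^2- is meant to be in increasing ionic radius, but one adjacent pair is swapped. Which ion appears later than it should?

Compare adjacent ions: they are isoelectronic (54 e⁻) and La has more protons than Ba (57 vs 56), making La^3+ smaller — yet in this increasing list Ba^2+ sits before La^3+. Nothing else is reversed, so La^3+ should move one place to the left.

La^3+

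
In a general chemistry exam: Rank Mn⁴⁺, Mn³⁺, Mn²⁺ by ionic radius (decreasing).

For a single element, ionic radius drops as positive charge rises — Mn⁴⁺ < Mn²⁺.

Mn²⁺ > Mn³⁺ > Mn⁴⁺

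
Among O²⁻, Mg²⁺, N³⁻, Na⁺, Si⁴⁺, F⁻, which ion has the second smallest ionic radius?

Isoelectronic series (10 e⁻ each). Size is set by nuclear charge: more protons means a smaller ion. Si⁴⁺ (Z=14), Mg²⁺ (Z=12), Na⁺ (Z=11), F⁻ (Z=9), O²⁻ (Z=8), N³⁻ (Z=7).
Full ascending order: Si⁴⁺ < Mg²⁺ < Na⁺ < F⁻ < O²⁻ < N³⁻. Counting from the smallest, position 2 is Mg²⁺.

Mg²⁺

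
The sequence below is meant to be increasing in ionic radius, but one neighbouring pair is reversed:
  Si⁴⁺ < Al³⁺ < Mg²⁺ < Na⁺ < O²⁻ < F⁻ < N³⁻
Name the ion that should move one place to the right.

Compare adjacent ions: F⁻ and O²⁻ share 10 electrons; the higher nuclear charge on F (Z=9) contracts it more, so F⁻ < O²⁻ — yet in this increasing list O²⁻ sits before F⁻. Nothing else is reversed, so O²⁻ should move one place to the right.

O²⁻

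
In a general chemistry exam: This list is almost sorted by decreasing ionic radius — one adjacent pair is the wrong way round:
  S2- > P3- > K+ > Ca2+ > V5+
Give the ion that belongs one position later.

The pair S2-, P3- is the wrong way round — they are isoelectronic (18 e⁻) and S has more protons than P (16 vs 15), making S2- smaller. All other adjacent pairs agree with periodic trends, so S2- is the misplaced ion.

S2-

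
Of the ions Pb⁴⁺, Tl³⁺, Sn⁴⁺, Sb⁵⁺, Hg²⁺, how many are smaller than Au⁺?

5

Tabulating Z and e⁻: Sb⁵⁺ has 46 e⁻ (Z=51), Sn⁴⁺ has 46 e⁻ (Z=50), Pb⁴⁺ has 78 e⁻ (Z=82), Tl³⁺ has 78 e⁻ (Z=81), Hg²⁺ has 78 e⁻ (Z=80), Au⁺ has 78 e⁻ (Z=79). Sb⁵⁺ < Sn⁴⁺ (both 46 e⁻, Z=51>50); Sn⁴⁺ < Pb⁴⁺ (same group, period 5 vs 6); Pb⁴⁺ < Tl³⁺ (isoelectronic, higher Z=82 is smaller); Tl³⁺ < Hg²⁺ (both 78 e⁻, Z=81>80); Hg²⁺ < Au⁺ (both 78 e⁻, Z=80>79).
Overall: Sb⁵⁺ < Sn⁴⁺ < Pb⁴⁺ < Tl³⁺ < Hg²⁺ < Au⁺. Au⁺ has 5 below it and 0 above. Count: 5.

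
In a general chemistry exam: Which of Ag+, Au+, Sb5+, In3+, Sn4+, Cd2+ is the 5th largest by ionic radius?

Sn4+

First list Z and electron count for each: Sb5+ has 46 e⁻ (Z=51), Sn4+ has 46 e⁻ (Z=50), In3+ has 46 e⁻ (Z=49), Cd2+ has 46 e⁻ (Z=48), Ag+ has 46 e⁻ (Z=47), Au+ has 78 e⁻ (Z=79). Sb5+ < Sn4+ (isoelectronic, higher Z=51 is smaller); Sn4+ < In3+ (isoelectronic, higher Z=50 is smaller); In3+ < Cd2+ (isoelectronic, higher Z=49 is smaller); Cd2+ < Ag+ (isoelectronic, higher Z=48 is smaller); Ag+ < Au+ (same group, period 5 vs 6).
Ordering: Sb5+ < Sn4+ < In3+ < Cd2+ < Ag+ < Au+. The 5th largest is Sn4+.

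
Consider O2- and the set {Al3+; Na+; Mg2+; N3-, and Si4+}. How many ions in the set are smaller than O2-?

4

Isoelectronic series (10 e⁻ each). Size is set by nuclear charge: more protons means a smaller ion. Si4+ (Z=14), Al3+ (Z=13), Mg2+ (Z=12), Na+ (Z=11), O2- (Z=8), N3- (Z=7).
Relative to O2-, the ions that are smaller are Si4+, Al3+, Mg2+, Na+. So 4 are smaller.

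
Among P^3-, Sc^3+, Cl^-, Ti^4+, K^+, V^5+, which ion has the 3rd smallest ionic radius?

Isoelectronic series (18 e⁻ each). Size is set by nuclear charge: more protons means a smaller ion. V^5+ (Z=23), Ti^4+ (Z=22), Sc^3+ (Z=21), K^+ (Z=19), Cl^- (Z=17), P^3- (Z=15).
That gives V^5+ < Ti^4+ < Sc^3+ < K^+ < Cl^- < P^3-. From the smallest end, number 3 is Sc^3+.

Sc^3+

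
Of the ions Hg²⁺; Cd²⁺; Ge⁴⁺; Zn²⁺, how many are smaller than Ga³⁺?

1

Work out protons and electrons: Ge⁴⁺ has 28 e⁻ (Z=32), Ga³⁺ has 28 e⁻ (Z=31), Zn²⁺ has 28 e⁻ (Z=30), Cd²⁺ has 46 e⁻ (Z=48), Hg²⁺ has 78 e⁻ (Z=80). Ge⁴⁺ < Ga³⁺ (both 28 e⁻, Z=32>31); Ga³⁺ < Zn²⁺ (isoelectronic, higher Z=31 is smaller); Zn²⁺ < Cd²⁺ (same group, 1 shell fewer); Cd²⁺ < Hg²⁺ (same group, 1 shell fewer).
Relative to Ga³⁺, the ions that are smaller are Ge⁴⁺. That's 1.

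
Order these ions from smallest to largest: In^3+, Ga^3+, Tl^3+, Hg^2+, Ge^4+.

Ge^4+ < Ga^3+ < In^3+ < Tl^3+ < Hg^2+

Tabulating Z and e⁻: Ge^4+: 28 e⁻, Z=32, Ga^3+: 28 e⁻, Z=31, In^3+: 46 e⁻, Z=49, Tl^3+: 78 e⁻, Z=81, Hg^2+: 78 e⁻, Z=80. Ge^4+ < Ga^3+ (isoelectronic, higher Z=32 is smaller); Ga^3+ < In^3+ (same group, 1 shell fewer); In^3+ < Tl^3+ (same group, 1 shell fewer); Tl^3+ < Hg^2+ (both 78 e⁻, Z=81>80).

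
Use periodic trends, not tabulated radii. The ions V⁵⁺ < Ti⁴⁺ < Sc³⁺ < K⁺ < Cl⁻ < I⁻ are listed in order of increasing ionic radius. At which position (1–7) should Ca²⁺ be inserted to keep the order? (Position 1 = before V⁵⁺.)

4

Tabulating Z and e⁻: V⁵⁺: 18 e⁻, Z=23, Ti⁴⁺: 18 e⁻, Z=22, Sc³⁺: 18 e⁻, Z=21, Ca²⁺: 18 e⁻, Z=20, K⁺: 18 e⁻, Z=19, Cl⁻: 18 e⁻, Z=17, I⁻: 54 e⁻, Z=53. V⁵⁺ < Ti⁴⁺ (isoelectronic, higher Z=23 is smaller); Ti⁴⁺ < Sc³⁺ (both 18 e⁻, Z=22>21); Sc³⁺ < Ca²⁺ (isoelectronic, higher Z=21 is smaller); Ca²⁺ < K⁺ (both 18 e⁻, Z=20>19); K⁺ < Cl⁻ (isoelectronic, higher Z=19 is smaller); Cl⁻ < I⁻ (same group, period 3 vs 5).
Putting Ca²⁺ in gives V⁵⁺ < Ti⁴⁺ < Sc³⁺ < Ca²⁺ < K⁺ < Cl⁻ < I⁻; it lands at slot 4.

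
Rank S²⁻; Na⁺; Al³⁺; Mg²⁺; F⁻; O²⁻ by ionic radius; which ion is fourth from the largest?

Na⁺

Work out protons and electrons: Al³⁺: 10 e⁻, Z=13, Mg²⁺: 10 e⁻, Z=12, Na⁺: 10 e⁻, Z=11, F⁻: 10 e⁻, Z=9, O²⁻: 10 e⁻, Z=8, S²⁻: 18 e⁻, Z=16. Al³⁺ < Mg²⁺ (both 10 e⁻, Z=13>12); Mg²⁺ < Na⁺ (isoelectronic, higher Z=12 is smaller); Na⁺ < F⁻ (both 10 e⁻, Z=11>9); F⁻ < O²⁻ (both 10 e⁻, Z=9>8); O²⁻ < S²⁻ (same group, period 2 vs 3).
Ordering: Al³⁺ < Mg²⁺ < Na⁺ < F⁻ < O²⁻ < S²⁻. The fourth largest is Na⁺.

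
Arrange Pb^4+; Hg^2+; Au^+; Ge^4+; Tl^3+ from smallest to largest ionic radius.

Ge^4+ < Pb^4+ < Tl^3+ < Hg^2+ < Au^+

Work out protons and electrons: Ge^4+ (Z=32, 28 e⁻), Pb^4+ (Z=82, 78 e⁻), Tl^3+ (Z=81, 78 e⁻), Hg^2+ (Z=80, 78 e⁻), Au^+ (Z=79, 78 e⁻). Ge^4+ < Pb^4+ (same group, period 4 vs 6); Pb^4+ < Tl^3+ (both 78 e⁻, Z=82>81); Tl^3+ < Hg^2+ (both 78 e⁻, Z=81>80); Hg^2+ < Au^+ (isoelectronic, higher Z=80 is smaller).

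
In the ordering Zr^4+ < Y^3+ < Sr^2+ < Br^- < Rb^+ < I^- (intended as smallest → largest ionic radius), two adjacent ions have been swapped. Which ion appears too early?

Scanning neighbour by neighbour, only Br^-/Rb^+ violates a trend: both have 36 electrons but Z(Rb)=37 > Z(Br)=35, so Rb^+ should be the smaller of the two. That makes Br^- the one sitting a position early relative to where it belongs.

Br^-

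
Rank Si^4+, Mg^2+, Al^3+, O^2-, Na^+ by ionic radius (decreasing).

O^2- > Na^+ > Mg^2+ > Al^3+ > Si^4+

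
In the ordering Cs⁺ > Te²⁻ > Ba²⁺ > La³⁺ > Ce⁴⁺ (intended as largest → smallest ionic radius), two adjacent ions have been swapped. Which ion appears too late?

Te²⁻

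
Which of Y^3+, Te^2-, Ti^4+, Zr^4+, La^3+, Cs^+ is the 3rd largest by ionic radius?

La^3+

Tabulating Z and e⁻: Ti^4+ (Z=22, 18 e⁻), Zr^4+ (Z=40, 36 e⁻), Y^3+ (Z=39, 36 e⁻), La^3+ (Z=57, 54 e⁻), Cs^+ (Z=55, 54 e⁻), Te^2- (Z=52, 54 e⁻). Ti^4+ < Zr^4+ (same group, period 4 vs 5); Zr^4+ < Y^3+ (isoelectronic, higher Z=40 is smaller); Y^3+ < La^3+ (same group, 1 shell fewer); La^3+ < Cs^+ (both 54 e⁻, Z=57>55); Cs^+ < Te^2- (both 54 e⁻, Z=55>52).
Ordering: Ti^4+ < Zr^4+ < Y^3+ < La^3+ < Cs^+ < Te^2-. The 3rd largest is La^3+.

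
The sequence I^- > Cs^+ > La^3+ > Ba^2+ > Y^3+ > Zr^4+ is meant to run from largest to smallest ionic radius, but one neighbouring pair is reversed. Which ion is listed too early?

La^3+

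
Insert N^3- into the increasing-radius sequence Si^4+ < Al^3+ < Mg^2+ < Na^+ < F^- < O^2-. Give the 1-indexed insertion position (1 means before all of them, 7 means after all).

7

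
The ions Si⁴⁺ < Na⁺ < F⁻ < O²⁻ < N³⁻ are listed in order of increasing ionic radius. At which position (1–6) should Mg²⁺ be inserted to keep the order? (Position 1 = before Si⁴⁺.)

Each ion has 10 electrons. The ranking follows nuclear charge in reverse — greater Z gives a smaller radius. Si⁴⁺ (Z=14), Mg²⁺ (Z=12), Na⁺ (Z=11), F⁻ (Z=9), O²⁻ (Z=8), N³⁻ (Z=7).
With Mg²⁺ included the full order is Si⁴⁺ < Mg²⁺ < Na⁺ < F⁻ < O²⁻ < N³⁻, so it takes position 2.

2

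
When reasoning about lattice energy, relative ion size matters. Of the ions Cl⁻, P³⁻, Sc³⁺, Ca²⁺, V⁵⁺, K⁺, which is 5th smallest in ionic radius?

Each ion has 18 electrons. The ranking follows nuclear charge in reverse — greater Z gives a smaller radius. V⁵⁺ (Z=23), Sc³⁺ (Z=21), Ca²⁺ (Z=20), K⁺ (Z=19), Cl⁻ (Z=17), P³⁻ (Z=15).
Full ascending order: V⁵⁺ < Sc³⁺ < Ca²⁺ < K⁺ < Cl⁻ < P³⁻. Counting from the smallest, position 5 is Cl⁻.

Cl⁻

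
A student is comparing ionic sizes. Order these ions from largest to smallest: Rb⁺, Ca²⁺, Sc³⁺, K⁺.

Rb⁺ > K⁺ > Ca²⁺ > Sc³⁺

Tabulating Z and e⁻: Sc³⁺: 18 e⁻, Z=21, Ca²⁺: 18 e⁻, Z=20, K⁺: 18 e⁻, Z=19, Rb⁺: 36 e⁻, Z=37. Sc³⁺ < Ca²⁺ (both 18 e⁻, Z=21>20); Ca²⁺ < K⁺ (both 18 e⁻, Z=20>19); K⁺ < Rb⁺ (same group, period 4 vs 5).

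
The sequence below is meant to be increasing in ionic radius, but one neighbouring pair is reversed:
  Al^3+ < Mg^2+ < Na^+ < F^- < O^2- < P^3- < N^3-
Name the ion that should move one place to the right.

Compare adjacent ions: same group and charge — period 2 sits above period 3, so N^3- is smaller — yet in this increasing list P^3- sits before N^3-. Nothing else is reversed, so P^3- should move one place to the right.

P^3-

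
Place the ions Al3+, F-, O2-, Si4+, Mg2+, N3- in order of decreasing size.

Isoelectronic series (10 e⁻ each). Size is set by nuclear charge: more protons means a smaller ion. Si4+ (Z=14), Al3+ (Z=13), Mg2+ (Z=12), F- (Z=9), O2- (Z=8), N3- (Z=7).

N3- > O2- > F- > Mg2+ > Al3+ > Si4+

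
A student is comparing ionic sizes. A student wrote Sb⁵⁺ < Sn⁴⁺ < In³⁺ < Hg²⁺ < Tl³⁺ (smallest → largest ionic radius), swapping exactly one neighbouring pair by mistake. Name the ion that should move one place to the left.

Check each adjacent pair. Hg²⁺ and Tl³⁺ are reversed: both have 78 electrons but Z(Tl)=81 > Z(Hg)=80, so Tl³⁺ should be the smaller of the two. No other neighbouring pair contradicts the periodic trends, so Tl³⁺ is the ion listed too late.

Tl³⁺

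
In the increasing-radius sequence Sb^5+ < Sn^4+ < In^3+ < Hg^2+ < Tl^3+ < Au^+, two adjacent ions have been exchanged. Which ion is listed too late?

Compare adjacent ions: both have 78 electrons but Z(Tl)=81 > Z(Hg)=80, so Tl^3+ should be the smaller of the two — yet in this increasing list Hg^2+ sits before Tl^3+. Nothing else is reversed, so Tl^3+ should move one place to the left.

Tl^3+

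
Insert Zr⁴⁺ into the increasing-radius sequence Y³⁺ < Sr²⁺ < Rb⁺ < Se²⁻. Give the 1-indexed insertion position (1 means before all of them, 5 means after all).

1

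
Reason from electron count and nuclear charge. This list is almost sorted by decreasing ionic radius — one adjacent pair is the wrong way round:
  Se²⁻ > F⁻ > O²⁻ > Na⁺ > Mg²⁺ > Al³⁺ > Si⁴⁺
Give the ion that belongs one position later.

F⁻

Scanning neighbour by neighbour, only F⁻/O²⁻ violates a trend: both have 10 electrons but Z(F)=9 > Z(O)=8, so F⁻ should be the smaller of the two. That makes F⁻ the one sitting a position early relative to where it belongs.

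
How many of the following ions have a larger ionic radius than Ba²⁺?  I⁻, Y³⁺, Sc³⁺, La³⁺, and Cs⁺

2

Sc³⁺: 18 e⁻, Z=21, Y³⁺: 36 e⁻, Z=39, La³⁺: 54 e⁻, Z=57, Ba²⁺: 54 e⁻, Z=56, Cs⁺: 54 e⁻, Z=55, I⁻: 54 e⁻, Z=53. Sc³⁺ < Y³⁺ (same group, 1 shell fewer); Y³⁺ < La³⁺ (same group, 1 shell fewer); La³⁺ < Ba²⁺ (isoelectronic, higher Z=57 is smaller); Ba²⁺ < Cs⁺ (isoelectronic, higher Z=56 is smaller); Cs⁺ < I⁻ (isoelectronic, higher Z=55 is smaller).
Ordering all of them (including Ba²⁺) by radius gives Sc³⁺ < Y³⁺ < La³⁺ < Ba²⁺ < Cs⁺ < I⁻. Count: 2.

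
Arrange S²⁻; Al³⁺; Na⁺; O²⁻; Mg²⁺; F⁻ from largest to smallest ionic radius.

Al³⁺ has 10 e⁻ (Z=13), Mg²⁺ has 10 e⁻ (Z=12), Na⁺ has 10 e⁻ (Z=11), F⁻ has 10 e⁻ (Z=9), O²⁻ has 10 e⁻ (Z=8), S²⁻ has 18 e⁻ (Z=16). Al³⁺ < Mg²⁺ (both 10 e⁻, Z=13>12); Mg²⁺ < Na⁺ (isoelectronic, higher Z=12 is smaller); Na⁺ < F⁻ (isoelectronic, higher Z=11 is smaller); F⁻ < O²⁻ (isoelectronic, higher Z=9 is smaller); O²⁻ < S²⁻ (same group, period 2 vs 3).

S²⁻ > O²⁻ > F⁻ > Na⁺ > Mg²⁺ > Al³⁺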